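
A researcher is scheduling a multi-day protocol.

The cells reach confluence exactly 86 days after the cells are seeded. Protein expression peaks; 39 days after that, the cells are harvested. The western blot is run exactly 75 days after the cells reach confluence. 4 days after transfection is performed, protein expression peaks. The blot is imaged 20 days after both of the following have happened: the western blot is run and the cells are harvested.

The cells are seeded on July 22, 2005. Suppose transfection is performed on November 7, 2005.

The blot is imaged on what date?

January 19, 2006

The cells are seeded: Jul 22, 2005.
The cells reach confluence: Jul 22, 2005 + 86 days = Oct 16, 2005.
The western blot is run: Oct 16, 2005 + 75 days = Dec 30, 2005.
Transfection is performed: Nov 7, 2005.
Protein expression peaks: Nov 7, 2005 + 4 days = Nov 11, 2005.
The cells are harvested: Nov 11, 2005 + 39 days = Dec 20, 2005.
Both prerequisites met — the western blot is run (Dec 30, 2005), the cells are harvested (Dec 20, 2005); the later is Dec 30, 2005.
The blot is imaged: Dec 30, 2005 + 20 days = Jan 19, 2006.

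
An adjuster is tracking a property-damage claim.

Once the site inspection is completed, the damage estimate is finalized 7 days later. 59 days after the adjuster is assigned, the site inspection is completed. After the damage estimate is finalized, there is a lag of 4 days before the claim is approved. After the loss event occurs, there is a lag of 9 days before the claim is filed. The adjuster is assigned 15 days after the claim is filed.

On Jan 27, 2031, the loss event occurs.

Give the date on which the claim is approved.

The loss event occurs: Jan 27, 2031.
The claim is filed: Jan 27, 2031 + 9 days = Feb 5, 2031.
The adjuster is assigned: Feb 5, 2031 + 15 days = Feb 20, 2031.
The site inspection is completed: Feb 20, 2031 + 59 days = Apr 20, 2031.
The damage estimate is finalized: Apr 20, 2031 + 7 days = Apr 27, 2031.
The claim is approved: Apr 27, 2031 + 4 days = May 1, 2031.

May 1, 2031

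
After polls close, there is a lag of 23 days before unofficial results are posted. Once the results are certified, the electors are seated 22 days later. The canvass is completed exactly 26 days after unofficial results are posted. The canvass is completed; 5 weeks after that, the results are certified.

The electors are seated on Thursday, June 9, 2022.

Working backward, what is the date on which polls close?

The electors are seated: Jun 9, 2022.
The results are certified: Jun 9, 2022 − 22 days = May 18, 2022.
The canvass is completed: May 18, 2022 − 5 weeks = Apr 13, 2022.
Unofficial results are posted: Apr 13, 2022 − 26 days = Mar 18, 2022.
Polls close: Mar 18, 2022 − 23 days = Feb 23, 2022.

Wednesday, February 23, 2022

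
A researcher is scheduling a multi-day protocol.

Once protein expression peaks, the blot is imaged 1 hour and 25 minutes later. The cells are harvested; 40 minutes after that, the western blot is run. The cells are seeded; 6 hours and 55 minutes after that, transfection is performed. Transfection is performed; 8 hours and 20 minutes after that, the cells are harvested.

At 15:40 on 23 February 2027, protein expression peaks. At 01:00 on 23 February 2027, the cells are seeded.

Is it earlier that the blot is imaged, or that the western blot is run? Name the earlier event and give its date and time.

The western blot is run — 16:55 on 23 February 2027

Protein expression peaks: 15:40 Feb 23, 2027.
The blot is imaged: 15:40 Feb 23, 2027 + 1h25m = 17:05 Feb 23, 2027.
The cells are seeded: 01:00 Feb 23, 2027.
Transfection is performed: 01:00 Feb 23, 2027 + 6h55m = 07:55 Feb 23, 2027.
The cells are harvested: 07:55 Feb 23, 2027 + 8h20m = 16:15 Feb 23, 2027.
The western blot is run: 16:15 Feb 23, 2027 + 40m = 16:55 Feb 23, 2027.
Comparing: the blot is imaged at 17:05 Feb 23, 2027 vs the western blot is run at 16:55 Feb 23, 2027. Earlier: the western blot is run.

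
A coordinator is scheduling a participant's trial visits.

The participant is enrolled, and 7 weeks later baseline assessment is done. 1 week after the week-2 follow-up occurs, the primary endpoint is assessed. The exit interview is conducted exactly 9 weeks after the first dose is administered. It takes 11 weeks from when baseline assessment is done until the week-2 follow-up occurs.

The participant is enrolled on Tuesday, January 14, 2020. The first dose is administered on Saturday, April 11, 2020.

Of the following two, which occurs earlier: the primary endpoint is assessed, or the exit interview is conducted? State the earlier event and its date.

The primary endpoint is assessed — Tuesday, May 26, 2020

The participant is enrolled: Jan 14, 2020.
Baseline assessment is done: Jan 14, 2020 + 7 weeks = Mar 3, 2020.
The week-2 follow-up occurs: Mar 3, 2020 + 11 weeks = May 19, 2020.
The primary endpoint is assessed: May 19, 2020 + 1 week = May 26, 2020.
The first dose is administered: Apr 11, 2020.
The exit interview is conducted: Apr 11, 2020 + 9 weeks = Jun 13, 2020.
Comparing: the primary endpoint is assessed on May 26, 2020 vs the exit interview is conducted on Jun 13, 2020. Earlier: the primary endpoint is assessed.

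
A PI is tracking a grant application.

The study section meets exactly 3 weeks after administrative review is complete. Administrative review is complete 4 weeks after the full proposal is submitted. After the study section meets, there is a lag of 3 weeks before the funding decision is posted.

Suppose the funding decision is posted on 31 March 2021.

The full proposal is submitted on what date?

The funding decision is posted: Mar 31, 2021.
The study section meets: Mar 31, 2021 − 3 weeks = Mar 10, 2021.
Administrative review is complete: Mar 10, 2021 − 3 weeks = Feb 17, 2021.
The full proposal is submitted: Feb 17, 2021 − 4 weeks = Jan 20, 2021.

20 January 2021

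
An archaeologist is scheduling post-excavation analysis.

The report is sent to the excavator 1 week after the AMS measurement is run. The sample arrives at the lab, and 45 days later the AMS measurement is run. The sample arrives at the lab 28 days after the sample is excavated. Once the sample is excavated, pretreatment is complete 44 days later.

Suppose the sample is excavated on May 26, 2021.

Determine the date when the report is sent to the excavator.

August 14, 2021

The sample is excavated: May 26, 2021.
The sample arrives at the lab: May 26, 2021 + 28 days = Jun 23, 2021.
The AMS measurement is run: Jun 23, 2021 + 45 days = Aug 7, 2021.
The report is sent to the excavator: Aug 7, 2021 + 1 week = Aug 14, 2021.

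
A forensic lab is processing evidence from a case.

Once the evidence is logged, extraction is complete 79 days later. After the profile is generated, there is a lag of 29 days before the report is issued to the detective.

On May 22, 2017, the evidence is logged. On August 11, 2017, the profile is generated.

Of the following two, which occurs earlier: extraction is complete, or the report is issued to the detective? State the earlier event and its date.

Extraction is complete — August 9, 2017

The evidence is logged: May 22, 2017.
Extraction is complete: May 22, 2017 + 79 days = Aug 9, 2017.
The profile is generated: Aug 11, 2017.
The report is issued to the detective: Aug 11, 2017 + 29 days = Sep 9, 2017.
Comparing: extraction is complete on Aug 9, 2017 vs the report is issued to the detective on Sep 9, 2017. Earlier: extraction is complete.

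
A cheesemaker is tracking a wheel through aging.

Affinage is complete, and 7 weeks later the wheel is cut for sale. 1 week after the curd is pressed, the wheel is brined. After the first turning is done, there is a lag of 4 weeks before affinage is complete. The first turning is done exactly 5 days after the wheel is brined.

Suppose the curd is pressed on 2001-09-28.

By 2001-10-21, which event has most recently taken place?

The curd is pressed: Sep 28, 2001.
The wheel is brined: Sep 28, 2001 + 1 week = Oct 5, 2001.
The first turning is done: Oct 5, 2001 + 5 days = Oct 10, 2001.
Affinage is complete: Oct 10, 2001 + 4 weeks = Nov 7, 2001.
The wheel is cut for sale: Nov 7, 2001 + 7 weeks = Dec 26, 2001.
Oct 21, 2001 falls between when the first turning is done (Oct 10, 2001) and when affinage is complete (Nov 7, 2001).

The first turning is done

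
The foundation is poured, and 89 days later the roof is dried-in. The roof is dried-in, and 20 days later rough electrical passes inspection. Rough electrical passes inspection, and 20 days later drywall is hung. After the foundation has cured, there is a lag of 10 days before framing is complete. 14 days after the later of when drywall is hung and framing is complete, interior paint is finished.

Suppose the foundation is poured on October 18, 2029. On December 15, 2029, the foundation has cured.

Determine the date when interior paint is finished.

March 10, 2030

The foundation is poured: Oct 18, 2029.
The roof is dried-in: Oct 18, 2029 + 89 days = Jan 15, 2030.
Rough electrical passes inspection: Jan 15, 2030 + 20 days = Feb 4, 2030.
Drywall is hung: Feb 4, 2030 + 20 days = Feb 24, 2030.
The foundation has cured: Dec 15, 2029.
Framing is complete: Dec 15, 2029 + 10 days = Dec 25, 2029.
Both prerequisites met — drywall is hung (Feb 24, 2030), framing is complete (Dec 25, 2029); the later is Feb 24, 2030.
Interior paint is finished: Feb 24, 2030 + 14 days = Mar 10, 2030.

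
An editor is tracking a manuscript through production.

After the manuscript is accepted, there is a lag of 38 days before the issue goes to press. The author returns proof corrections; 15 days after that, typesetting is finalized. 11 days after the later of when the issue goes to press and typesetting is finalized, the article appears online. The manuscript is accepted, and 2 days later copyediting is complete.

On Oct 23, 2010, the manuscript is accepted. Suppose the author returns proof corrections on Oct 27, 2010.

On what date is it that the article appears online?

The manuscript is accepted: Oct 23, 2010.
The issue goes to press: Oct 23, 2010 + 38 days = Nov 30, 2010.
The author returns proof corrections: Oct 27, 2010.
Typesetting is finalized: Oct 27, 2010 + 15 days = Nov 11, 2010.
Both prerequisites met — the issue goes to press (Nov 30, 2010), typesetting is finalized (Nov 11, 2010); the later is Nov 30, 2010.
The article appears online: Nov 30, 2010 + 11 days = Dec 11, 2010.

Dec 11, 2010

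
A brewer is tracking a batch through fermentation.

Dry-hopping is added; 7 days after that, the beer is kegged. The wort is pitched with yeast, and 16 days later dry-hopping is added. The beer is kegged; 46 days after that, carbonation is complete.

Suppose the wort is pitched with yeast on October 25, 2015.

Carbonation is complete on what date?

The wort is pitched with yeast: Oct 25, 2015.
Dry-hopping is added: Oct 25, 2015 + 16 days = Nov 10, 2015.
The beer is kegged: Nov 10, 2015 + 7 days = Nov 17, 2015.
Carbonation is complete: Nov 17, 2015 + 46 days = Jan 2, 2016.

January 2, 2016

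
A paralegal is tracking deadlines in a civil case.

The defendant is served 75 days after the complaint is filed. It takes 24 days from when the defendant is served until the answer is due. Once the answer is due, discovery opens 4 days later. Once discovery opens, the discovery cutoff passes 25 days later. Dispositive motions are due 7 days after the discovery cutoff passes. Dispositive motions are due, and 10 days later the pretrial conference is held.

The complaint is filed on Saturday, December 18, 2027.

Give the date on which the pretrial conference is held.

Thursday, May 11, 2028

The complaint is filed: Dec 18, 2027.
The defendant is served: Dec 18, 2027 + 75 days = Mar 2, 2028.
The answer is due: Mar 2, 2028 + 24 days = Mar 26, 2028.
Discovery opens: Mar 26, 2028 + 4 days = Mar 30, 2028.
The discovery cutoff passes: Mar 30, 2028 + 25 days = Apr 24, 2028.
Dispositive motions are due: Apr 24, 2028 + 7 days = May 1, 2028.
The pretrial conference is held: May 1, 2028 + 10 days = May 11, 2028.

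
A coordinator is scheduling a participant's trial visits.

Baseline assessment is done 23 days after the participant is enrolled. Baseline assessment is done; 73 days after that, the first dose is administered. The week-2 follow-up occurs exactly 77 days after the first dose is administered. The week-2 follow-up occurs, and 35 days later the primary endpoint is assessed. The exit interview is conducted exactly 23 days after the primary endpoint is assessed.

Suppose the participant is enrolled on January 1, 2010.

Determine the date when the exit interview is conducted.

The participant is enrolled: Jan 1, 2010.
Baseline assessment is done: Jan 1, 2010 + 23 days = Jan 24, 2010.
The first dose is administered: Jan 24, 2010 + 73 days = Apr 7, 2010.
The week-2 follow-up occurs: Apr 7, 2010 + 77 days = Jun 23, 2010.
The primary endpoint is assessed: Jun 23, 2010 + 35 days = Jul 28, 2010.
The exit interview is conducted: Jul 28, 2010 + 23 days = Aug 20, 2010.

August 20, 2010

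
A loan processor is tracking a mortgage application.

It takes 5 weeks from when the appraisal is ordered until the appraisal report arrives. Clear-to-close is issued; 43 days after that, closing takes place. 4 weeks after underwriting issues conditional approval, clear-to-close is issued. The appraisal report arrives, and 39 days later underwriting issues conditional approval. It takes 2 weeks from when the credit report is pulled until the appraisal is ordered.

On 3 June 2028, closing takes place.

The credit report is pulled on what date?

27 December 2027

Closing takes place: Jun 3, 2028.
Clear-to-close is issued: Jun 3, 2028 − 43 days = Apr 21, 2028.
Underwriting issues conditional approval: Apr 21, 2028 − 4 weeks = Mar 24, 2028.
The appraisal report arrives: Mar 24, 2028 − 39 days = Feb 14, 2028.
The appraisal is ordered: Feb 14, 2028 − 5 weeks = Jan 10, 2028.
The credit report is pulled: Jan 10, 2028 − 2 weeks = Dec 27, 2027.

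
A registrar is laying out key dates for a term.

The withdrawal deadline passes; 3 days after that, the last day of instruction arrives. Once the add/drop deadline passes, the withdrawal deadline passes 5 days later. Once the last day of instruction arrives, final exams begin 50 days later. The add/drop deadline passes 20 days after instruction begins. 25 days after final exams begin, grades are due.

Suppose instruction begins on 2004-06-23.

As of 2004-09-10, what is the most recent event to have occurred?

Final exams begin

Instruction begins: Jun 23, 2004.
The add/drop deadline passes: Jun 23, 2004 + 20 days = Jul 13, 2004.
The withdrawal deadline passes: Jul 13, 2004 + 5 days = Jul 18, 2004.
The last day of instruction arrives: Jul 18, 2004 + 3 days = Jul 21, 2004.
Final exams begin: Jul 21, 2004 + 50 days = Sep 9, 2004.
Grades are due: Sep 9, 2004 + 25 days = Oct 4, 2004.
Sep 10, 2004 falls between when final exams begin (Sep 9, 2004) and when grades are due (Oct 4, 2004).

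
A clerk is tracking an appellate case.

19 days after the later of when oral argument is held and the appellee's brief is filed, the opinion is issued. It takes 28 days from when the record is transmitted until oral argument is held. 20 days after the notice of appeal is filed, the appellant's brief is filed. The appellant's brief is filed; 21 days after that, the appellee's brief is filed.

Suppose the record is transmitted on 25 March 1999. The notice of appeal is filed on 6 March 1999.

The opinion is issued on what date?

11 May 1999

The record is transmitted: Mar 25, 1999.
Oral argument is held: Mar 25, 1999 + 28 days = Apr 22, 1999.
The notice of appeal is filed: Mar 6, 1999.
The appellant's brief is filed: Mar 6, 1999 + 20 days = Mar 26, 1999.
The appellee's brief is filed: Mar 26, 1999 + 21 days = Apr 16, 1999.
Both prerequisites met — oral argument is held (Apr 22, 1999), the appellee's brief is filed (Apr 16, 1999); the later is Apr 22, 1999.
The opinion is issued: Apr 22, 1999 + 19 days = May 11, 1999.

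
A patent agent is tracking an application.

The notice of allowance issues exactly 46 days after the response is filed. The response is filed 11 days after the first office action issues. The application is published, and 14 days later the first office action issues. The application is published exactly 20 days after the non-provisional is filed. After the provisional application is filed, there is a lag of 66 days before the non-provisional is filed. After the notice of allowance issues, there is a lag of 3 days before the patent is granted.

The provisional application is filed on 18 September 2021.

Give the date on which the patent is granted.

The provisional application is filed: Sep 18, 2021.
The non-provisional is filed: Sep 18, 2021 + 66 days = Nov 23, 2021.
The application is published: Nov 23, 2021 + 20 days = Dec 13, 2021.
The first office action issues: Dec 13, 2021 + 14 days = Dec 27, 2021.
The response is filed: Dec 27, 2021 + 11 days = Jan 7, 2022.
The notice of allowance issues: Jan 7, 2022 + 46 days = Feb 22, 2022.
The patent is granted: Feb 22, 2022 + 3 days = Feb 25, 2022.

25 February 2022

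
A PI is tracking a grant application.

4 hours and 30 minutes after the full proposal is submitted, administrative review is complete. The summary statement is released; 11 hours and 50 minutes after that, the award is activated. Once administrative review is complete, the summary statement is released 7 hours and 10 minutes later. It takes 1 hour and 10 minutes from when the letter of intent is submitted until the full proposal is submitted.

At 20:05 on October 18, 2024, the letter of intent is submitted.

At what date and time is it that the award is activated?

20:45 on October 19, 2024

The letter of intent is submitted: 20:05 Oct 18, 2024.
The full proposal is submitted: 20:05 Oct 18, 2024 + 1h10m = 21:15 Oct 18, 2024.
Administrative review is complete: 21:15 Oct 18, 2024 + 4h30m = 01:45 Oct 19, 2024.
The summary statement is released: 01:45 Oct 19, 2024 + 7h10m = 08:55 Oct 19, 2024.
The award is activated: 08:55 Oct 19, 2024 + 11h50m = 20:45 Oct 19, 2024.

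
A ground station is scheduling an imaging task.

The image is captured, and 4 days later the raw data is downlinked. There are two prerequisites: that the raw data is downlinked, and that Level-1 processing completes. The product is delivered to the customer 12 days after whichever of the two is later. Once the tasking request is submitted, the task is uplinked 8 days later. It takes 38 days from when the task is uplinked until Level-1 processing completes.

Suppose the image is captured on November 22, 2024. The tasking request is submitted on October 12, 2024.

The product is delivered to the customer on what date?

December 9, 2024

The image is captured: Nov 22, 2024.
The raw data is downlinked: Nov 22, 2024 + 4 days = Nov 26, 2024.
The tasking request is submitted: Oct 12, 2024.
The task is uplinked: Oct 12, 2024 + 8 days = Oct 20, 2024.
Level-1 processing completes: Oct 20, 2024 + 38 days = Nov 27, 2024.
Both prerequisites met — the raw data is downlinked (Nov 26, 2024), Level-1 processing completes (Nov 27, 2024); the later is Nov 27, 2024.
The product is delivered to the customer: Nov 27, 2024 + 12 days = Dec 9, 2024.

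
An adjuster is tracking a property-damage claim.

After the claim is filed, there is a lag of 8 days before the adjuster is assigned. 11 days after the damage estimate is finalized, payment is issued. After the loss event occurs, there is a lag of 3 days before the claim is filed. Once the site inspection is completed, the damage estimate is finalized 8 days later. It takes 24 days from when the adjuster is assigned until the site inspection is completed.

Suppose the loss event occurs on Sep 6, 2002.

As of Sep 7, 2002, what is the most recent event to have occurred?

The loss event occurs: Sep 6, 2002.
The claim is filed: Sep 6, 2002 + 3 days = Sep 9, 2002.
The adjuster is assigned: Sep 9, 2002 + 8 days = Sep 17, 2002.
The site inspection is completed: Sep 17, 2002 + 24 days = Oct 11, 2002.
The damage estimate is finalized: Oct 11, 2002 + 8 days = Oct 19, 2002.
Payment is issued: Oct 19, 2002 + 11 days = Oct 30, 2002.
Sep 7, 2002 falls between when the loss event occurs (Sep 6, 2002) and when the claim is filed (Sep 9, 2002).

The loss event occurs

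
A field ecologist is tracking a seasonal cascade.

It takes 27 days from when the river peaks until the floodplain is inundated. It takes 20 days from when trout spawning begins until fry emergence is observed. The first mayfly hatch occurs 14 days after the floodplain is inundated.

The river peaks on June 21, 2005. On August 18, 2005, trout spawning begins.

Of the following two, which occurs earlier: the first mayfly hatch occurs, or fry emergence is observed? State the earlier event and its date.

The river peaks: Jun 21, 2005.
The floodplain is inundated: Jun 21, 2005 + 27 days = Jul 18, 2005.
The first mayfly hatch occurs: Jul 18, 2005 + 14 days = Aug 1, 2005.
Trout spawning begins: Aug 18, 2005.
Fry emergence is observed: Aug 18, 2005 + 20 days = Sep 7, 2005.
Comparing: the first mayfly hatch occurs on Aug 1, 2005 vs fry emergence is observed on Sep 7, 2005. Earlier: the first mayfly hatch occurs.

The first mayfly hatch occurs — August 1, 2005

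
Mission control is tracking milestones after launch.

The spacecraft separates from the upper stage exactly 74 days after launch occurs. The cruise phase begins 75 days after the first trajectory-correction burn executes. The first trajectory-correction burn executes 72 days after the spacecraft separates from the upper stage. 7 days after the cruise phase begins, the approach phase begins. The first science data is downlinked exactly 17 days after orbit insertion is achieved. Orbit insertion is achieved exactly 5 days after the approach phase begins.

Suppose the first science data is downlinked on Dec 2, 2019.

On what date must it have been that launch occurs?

Mar 27, 2019

The first science data is downlinked: Dec 2, 2019.
Orbit insertion is achieved: Dec 2, 2019 − 17 days = Nov 15, 2019.
The approach phase begins: Nov 15, 2019 − 5 days = Nov 10, 2019.
The cruise phase begins: Nov 10, 2019 − 7 days = Nov 3, 2019.
The first trajectory-correction burn executes: Nov 3, 2019 − 75 days = Aug 20, 2019.
The spacecraft separates from the upper stage: Aug 20, 2019 − 72 days = Jun 9, 2019.
Launch occurs: Jun 9, 2019 − 74 days = Mar 27, 2019.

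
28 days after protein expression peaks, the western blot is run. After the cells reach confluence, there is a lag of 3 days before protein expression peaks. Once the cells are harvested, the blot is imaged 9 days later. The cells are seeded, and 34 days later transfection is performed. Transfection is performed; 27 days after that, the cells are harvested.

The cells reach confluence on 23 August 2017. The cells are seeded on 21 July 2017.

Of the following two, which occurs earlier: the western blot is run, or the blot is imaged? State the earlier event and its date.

The cells reach confluence: Aug 23, 2017.
Protein expression peaks: Aug 23, 2017 + 3 days = Aug 26, 2017.
The western blot is run: Aug 26, 2017 + 28 days = Sep 23, 2017.
The cells are seeded: Jul 21, 2017.
Transfection is performed: Jul 21, 2017 + 34 days = Aug 24, 2017.
The cells are harvested: Aug 24, 2017 + 27 days = Sep 20, 2017.
The blot is imaged: Sep 20, 2017 + 9 days = Sep 29, 2017.
Comparing: the western blot is run on Sep 23, 2017 vs the blot is imaged on Sep 29, 2017. Earlier: the western blot is run.

The western blot is run — 23 September 2017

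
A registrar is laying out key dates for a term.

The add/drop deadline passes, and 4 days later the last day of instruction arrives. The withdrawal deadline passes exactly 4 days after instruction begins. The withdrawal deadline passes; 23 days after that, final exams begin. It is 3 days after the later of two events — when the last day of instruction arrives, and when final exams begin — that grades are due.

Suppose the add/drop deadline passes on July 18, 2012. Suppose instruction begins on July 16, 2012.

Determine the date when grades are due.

The add/drop deadline passes: Jul 18, 2012.
The last day of instruction arrives: Jul 18, 2012 + 4 days = Jul 22, 2012.
Instruction begins: Jul 16, 2012.
The withdrawal deadline passes: Jul 16, 2012 + 4 days = Jul 20, 2012.
Final exams begin: Jul 20, 2012 + 23 days = Aug 12, 2012.
Both prerequisites met — the last day of instruction arrives (Jul 22, 2012), final exams begin (Aug 12, 2012); the later is Aug 12, 2012.
Grades are due: Aug 12, 2012 + 3 days = Aug 15, 2012.

August 15, 2012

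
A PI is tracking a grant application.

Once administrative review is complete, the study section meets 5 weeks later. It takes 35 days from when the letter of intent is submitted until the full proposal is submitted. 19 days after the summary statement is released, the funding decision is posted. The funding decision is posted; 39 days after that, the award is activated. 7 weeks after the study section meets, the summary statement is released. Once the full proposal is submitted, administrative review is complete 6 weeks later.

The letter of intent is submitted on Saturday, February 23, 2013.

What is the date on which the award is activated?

Monday, September 30, 2013

The letter of intent is submitted: Feb 23, 2013.
The full proposal is submitted: Feb 23, 2013 + 35 days = Mar 30, 2013.
Administrative review is complete: Mar 30, 2013 + 6 weeks = May 11, 2013.
The study section meets: May 11, 2013 + 5 weeks = Jun 15, 2013.
The summary statement is released: Jun 15, 2013 + 7 weeks = Aug 3, 2013.
The funding decision is posted: Aug 3, 2013 + 19 days = Aug 22, 2013.
The award is activated: Aug 22, 2013 + 39 days = Sep 30, 2013.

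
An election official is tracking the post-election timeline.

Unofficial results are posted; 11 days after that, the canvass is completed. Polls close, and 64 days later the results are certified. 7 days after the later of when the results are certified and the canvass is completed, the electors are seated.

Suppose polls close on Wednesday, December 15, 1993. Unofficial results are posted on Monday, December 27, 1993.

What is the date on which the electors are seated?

Polls close: Dec 15, 1993.
The results are certified: Dec 15, 1993 + 64 days = Feb 17, 1994.
Unofficial results are posted: Dec 27, 1993.
The canvass is completed: Dec 27, 1993 + 11 days = Jan 7, 1994.
Both prerequisites met — the results are certified (Feb 17, 1994), the canvass is completed (Jan 7, 1994); the later is Feb 17, 1994.
The electors are seated: Feb 17, 1994 + 7 days = Feb 24, 1994.

Thursday, February 24, 1994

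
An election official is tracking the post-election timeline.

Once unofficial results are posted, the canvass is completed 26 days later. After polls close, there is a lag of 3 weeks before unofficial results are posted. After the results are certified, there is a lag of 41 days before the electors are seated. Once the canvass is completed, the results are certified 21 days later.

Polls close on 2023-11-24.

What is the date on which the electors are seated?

Polls close: Nov 24, 2023.
Unofficial results are posted: Nov 24, 2023 + 3 weeks = Dec 15, 2023.
The canvass is completed: Dec 15, 2023 + 26 days = Jan 10, 2024.
The results are certified: Jan 10, 2024 + 21 days = Jan 31, 2024.
The electors are seated: Jan 31, 2024 + 41 days = Mar 12, 2024.

2024-03-12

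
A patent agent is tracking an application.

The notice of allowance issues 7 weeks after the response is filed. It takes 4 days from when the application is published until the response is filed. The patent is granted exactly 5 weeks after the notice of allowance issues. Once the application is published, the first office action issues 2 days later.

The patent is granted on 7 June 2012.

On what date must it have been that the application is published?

11 March 2012

The patent is granted: Jun 7, 2012.
The notice of allowance issues: Jun 7, 2012 − 5 weeks = May 3, 2012.
The response is filed: May 3, 2012 − 7 weeks = Mar 15, 2012.
The application is published: Mar 15, 2012 − 4 days = Mar 11, 2012.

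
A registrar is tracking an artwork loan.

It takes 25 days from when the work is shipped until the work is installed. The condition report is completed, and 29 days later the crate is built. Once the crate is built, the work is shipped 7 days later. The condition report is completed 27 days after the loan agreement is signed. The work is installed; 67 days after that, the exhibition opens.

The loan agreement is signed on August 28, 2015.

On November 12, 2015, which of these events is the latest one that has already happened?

The loan agreement is signed: Aug 28, 2015.
The condition report is completed: Aug 28, 2015 + 27 days = Sep 24, 2015.
The crate is built: Sep 24, 2015 + 29 days = Oct 23, 2015.
The work is shipped: Oct 23, 2015 + 7 days = Oct 30, 2015.
The work is installed: Oct 30, 2015 + 25 days = Nov 24, 2015.
The exhibition opens: Nov 24, 2015 + 67 days = Jan 30, 2016.
Nov 12, 2015 falls between when the work is shipped (Oct 30, 2015) and when the work is installed (Nov 24, 2015).

The work is shipped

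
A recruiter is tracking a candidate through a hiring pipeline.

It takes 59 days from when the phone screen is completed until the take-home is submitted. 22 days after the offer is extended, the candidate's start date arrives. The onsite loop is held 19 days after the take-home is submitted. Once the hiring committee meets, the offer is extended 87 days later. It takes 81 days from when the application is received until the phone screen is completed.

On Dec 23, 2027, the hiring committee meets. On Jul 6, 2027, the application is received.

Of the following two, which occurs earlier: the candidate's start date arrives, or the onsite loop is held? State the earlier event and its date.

The onsite loop is held — Dec 12, 2027

The hiring committee meets: Dec 23, 2027.
The offer is extended: Dec 23, 2027 + 87 days = Mar 19, 2028.
The candidate's start date arrives: Mar 19, 2028 + 22 days = Apr 10, 2028.
The application is received: Jul 6, 2027.
The phone screen is completed: Jul 6, 2027 + 81 days = Sep 25, 2027.
The take-home is submitted: Sep 25, 2027 + 59 days = Nov 23, 2027.
The onsite loop is held: Nov 23, 2027 + 19 days = Dec 12, 2027.
Comparing: the candidate's start date arrives on Apr 10, 2028 vs the onsite loop is held on Dec 12, 2027. Earlier: the onsite loop is held.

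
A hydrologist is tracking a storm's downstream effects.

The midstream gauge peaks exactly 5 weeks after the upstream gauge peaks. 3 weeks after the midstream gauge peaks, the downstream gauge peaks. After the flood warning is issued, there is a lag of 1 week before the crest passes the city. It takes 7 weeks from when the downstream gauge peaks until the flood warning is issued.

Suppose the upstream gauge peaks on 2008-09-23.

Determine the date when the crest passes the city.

The upstream gauge peaks: Sep 23, 2008.
The midstream gauge peaks: Sep 23, 2008 + 5 weeks = Oct 28, 2008.
The downstream gauge peaks: Oct 28, 2008 + 3 weeks = Nov 18, 2008.
The flood warning is issued: Nov 18, 2008 + 7 weeks = Jan 6, 2009.
The crest passes the city: Jan 6, 2009 + 1 week = Jan 13, 2009.

2009-01-13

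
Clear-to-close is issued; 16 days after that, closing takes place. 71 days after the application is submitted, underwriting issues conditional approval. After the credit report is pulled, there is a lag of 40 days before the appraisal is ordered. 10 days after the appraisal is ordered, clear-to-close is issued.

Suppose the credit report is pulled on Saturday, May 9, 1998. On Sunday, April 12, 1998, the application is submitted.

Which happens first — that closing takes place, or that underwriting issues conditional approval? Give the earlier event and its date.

The credit report is pulled: May 9, 1998.
The appraisal is ordered: May 9, 1998 + 40 days = Jun 18, 1998.
Clear-to-close is issued: Jun 18, 1998 + 10 days = Jun 28, 1998.
Closing takes place: Jun 28, 1998 + 16 days = Jul 14, 1998.
The application is submitted: Apr 12, 1998.
Underwriting issues conditional approval: Apr 12, 1998 + 71 days = Jun 22, 1998.
Comparing: closing takes place on Jul 14, 1998 vs underwriting issues conditional approval on Jun 22, 1998. Earlier: underwriting issues conditional approval.

Underwriting issues conditional approval — Monday, June 22, 1998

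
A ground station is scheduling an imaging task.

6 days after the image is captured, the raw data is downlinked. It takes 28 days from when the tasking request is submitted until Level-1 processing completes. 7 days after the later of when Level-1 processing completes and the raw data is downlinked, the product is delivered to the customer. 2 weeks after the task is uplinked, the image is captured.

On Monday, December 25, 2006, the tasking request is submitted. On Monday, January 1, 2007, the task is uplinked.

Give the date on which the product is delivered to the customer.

The tasking request is submitted: Dec 25, 2006.
Level-1 processing completes: Dec 25, 2006 + 28 days = Jan 22, 2007.
The task is uplinked: Jan 1, 2007.
The image is captured: Jan 1, 2007 + 2 weeks = Jan 15, 2007.
The raw data is downlinked: Jan 15, 2007 + 6 days = Jan 21, 2007.
Both prerequisites met — Level-1 processing completes (Jan 22, 2007), the raw data is downlinked (Jan 21, 2007); the later is Jan 22, 2007.
The product is delivered to the customer: Jan 22, 2007 + 7 days = Jan 29, 2007.

Monday, January 29, 2007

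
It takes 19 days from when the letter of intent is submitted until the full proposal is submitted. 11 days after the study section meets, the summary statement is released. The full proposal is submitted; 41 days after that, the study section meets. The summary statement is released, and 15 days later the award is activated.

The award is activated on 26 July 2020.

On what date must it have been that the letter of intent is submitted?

The award is activated: Jul 26, 2020.
The summary statement is released: Jul 26, 2020 − 15 days = Jul 11, 2020.
The study section meets: Jul 11, 2020 − 11 days = Jun 30, 2020.
The full proposal is submitted: Jun 30, 2020 − 41 days = May 20, 2020.
The letter of intent is submitted: May 20, 2020 − 19 days = May 1, 2020.

1 May 2020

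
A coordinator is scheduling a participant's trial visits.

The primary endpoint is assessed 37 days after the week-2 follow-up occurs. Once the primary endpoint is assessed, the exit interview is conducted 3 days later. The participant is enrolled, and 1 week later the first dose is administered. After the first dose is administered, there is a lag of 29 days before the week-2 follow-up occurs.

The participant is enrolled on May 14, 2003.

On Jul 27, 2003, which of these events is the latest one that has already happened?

The participant is enrolled: May 14, 2003.
The first dose is administered: May 14, 2003 + 1 week = May 21, 2003.
The week-2 follow-up occurs: May 21, 2003 + 29 days = Jun 19, 2003.
The primary endpoint is assessed: Jun 19, 2003 + 37 days = Jul 26, 2003.
The exit interview is conducted: Jul 26, 2003 + 3 days = Jul 29, 2003.
Jul 27, 2003 falls between when the primary endpoint is assessed (Jul 26, 2003) and when the exit interview is conducted (Jul 29, 2003).

The primary endpoint is assessed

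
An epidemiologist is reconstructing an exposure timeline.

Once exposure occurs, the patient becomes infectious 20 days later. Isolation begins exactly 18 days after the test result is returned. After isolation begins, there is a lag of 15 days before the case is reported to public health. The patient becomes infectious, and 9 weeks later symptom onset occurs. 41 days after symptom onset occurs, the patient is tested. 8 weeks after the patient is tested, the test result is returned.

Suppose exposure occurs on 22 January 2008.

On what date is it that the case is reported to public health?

22 August 2008

Exposure occurs: Jan 22, 2008.
The patient becomes infectious: Jan 22, 2008 + 20 days = Feb 11, 2008.
Symptom onset occurs: Feb 11, 2008 + 9 weeks = Apr 14, 2008.
The patient is tested: Apr 14, 2008 + 41 days = May 25, 2008.
The test result is returned: May 25, 2008 + 8 weeks = Jul 20, 2008.
Isolation begins: Jul 20, 2008 + 18 days = Aug 7, 2008.
The case is reported to public health: Aug 7, 2008 + 15 days = Aug 22, 2008.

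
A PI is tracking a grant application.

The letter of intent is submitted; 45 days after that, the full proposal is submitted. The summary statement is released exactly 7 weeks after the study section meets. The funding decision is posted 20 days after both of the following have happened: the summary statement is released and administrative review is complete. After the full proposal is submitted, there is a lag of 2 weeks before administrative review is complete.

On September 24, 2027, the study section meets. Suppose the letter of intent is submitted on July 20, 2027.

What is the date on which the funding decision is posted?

The study section meets: Sep 24, 2027.
The summary statement is released: Sep 24, 2027 + 7 weeks = Nov 12, 2027.
The letter of intent is submitted: Jul 20, 2027.
The full proposal is submitted: Jul 20, 2027 + 45 days = Sep 3, 2027.
Administrative review is complete: Sep 3, 2027 + 2 weeks = Sep 17, 2027.
Both prerequisites met — the summary statement is released (Nov 12, 2027), administrative review is complete (Sep 17, 2027); the later is Nov 12, 2027.
The funding decision is posted: Nov 12, 2027 + 20 days = Dec 2, 2027.

December 2, 2027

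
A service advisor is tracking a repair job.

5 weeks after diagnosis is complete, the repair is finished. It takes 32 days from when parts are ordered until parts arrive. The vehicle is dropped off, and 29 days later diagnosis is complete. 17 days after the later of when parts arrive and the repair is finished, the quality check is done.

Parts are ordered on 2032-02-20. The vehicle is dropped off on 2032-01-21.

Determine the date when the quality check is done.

Parts are ordered: Feb 20, 2032.
Parts arrive: Feb 20, 2032 + 32 days = Mar 23, 2032.
The vehicle is dropped off: Jan 21, 2032.
Diagnosis is complete: Jan 21, 2032 + 29 days = Feb 19, 2032.
The repair is finished: Feb 19, 2032 + 5 weeks = Mar 25, 2032.
Both prerequisites met — parts arrive (Mar 23, 2032), the repair is finished (Mar 25, 2032); the later is Mar 25, 2032.
The quality check is done: Mar 25, 2032 + 17 days = Apr 11, 2032.

2032-04-11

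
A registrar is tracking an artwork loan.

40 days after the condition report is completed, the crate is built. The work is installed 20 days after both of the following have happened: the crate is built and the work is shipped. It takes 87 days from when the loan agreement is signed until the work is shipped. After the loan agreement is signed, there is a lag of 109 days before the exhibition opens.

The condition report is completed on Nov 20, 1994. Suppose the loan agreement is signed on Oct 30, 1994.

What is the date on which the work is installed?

Feb 14, 1995

The condition report is completed: Nov 20, 1994.
The crate is built: Nov 20, 1994 + 40 days = Dec 30, 1994.
The loan agreement is signed: Oct 30, 1994.
The work is shipped: Oct 30, 1994 + 87 days = Jan 25, 1995.
Both prerequisites met — the crate is built (Dec 30, 1994), the work is shipped (Jan 25, 1995); the later is Jan 25, 1995.
The work is installed: Jan 25, 1995 + 20 days = Feb 14, 1995.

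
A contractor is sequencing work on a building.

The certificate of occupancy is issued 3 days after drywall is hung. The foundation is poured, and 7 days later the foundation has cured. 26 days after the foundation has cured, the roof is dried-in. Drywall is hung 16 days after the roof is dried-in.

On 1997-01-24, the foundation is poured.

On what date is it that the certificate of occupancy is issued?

The foundation is poured: Jan 24, 1997.
The foundation has cured: Jan 24, 1997 + 7 days = Jan 31, 1997.
The roof is dried-in: Jan 31, 1997 + 26 days = Feb 26, 1997.
Drywall is hung: Feb 26, 1997 + 16 days = Mar 14, 1997.
The certificate of occupancy is issued: Mar 14, 1997 + 3 days = Mar 17, 1997.

1997-03-17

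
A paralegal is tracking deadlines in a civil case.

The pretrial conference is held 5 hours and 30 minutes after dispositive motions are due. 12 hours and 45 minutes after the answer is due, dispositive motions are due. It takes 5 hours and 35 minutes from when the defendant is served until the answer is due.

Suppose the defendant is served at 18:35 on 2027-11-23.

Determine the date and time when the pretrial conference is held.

The defendant is served: 18:35 Nov 23, 2027.
The answer is due: 18:35 Nov 23, 2027 + 5h35m = 00:10 Nov 24, 2027.
Dispositive motions are due: 00:10 Nov 24, 2027 + 12h45m = 12:55 Nov 24, 2027.
The pretrial conference is held: 12:55 Nov 24, 2027 + 5h30m = 18:25 Nov 24, 2027.

18:25 on 2027-11-24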